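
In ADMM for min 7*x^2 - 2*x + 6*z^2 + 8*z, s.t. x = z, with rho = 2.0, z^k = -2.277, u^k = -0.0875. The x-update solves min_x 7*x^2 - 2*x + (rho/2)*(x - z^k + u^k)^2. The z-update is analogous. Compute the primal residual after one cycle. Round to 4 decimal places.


ADMM iteration with rho = 2.0, z^k = -2.277, u^k = -0.0875
Step 1: x-update.
Minimize 7*x^2 - 2*x + (2.0/2)*(x + 2.277 - 0.0875)^2
FOC: (2*7 + 2.0)*x = 2 + 2.0*(-2.277 + 0.0875)
x^{k+1} = -0.1487
Step 2: z-update.
Minimize 6*z^2 + 8*z + (2.0/2)*(-0.1487 - z - 0.0875)^2
FOC: (2*6 + 2.0)*z = -8 + 2.0*(-0.1487 - 0.0875)
z^{k+1} = -0.6052
Step 3: u-update.
u^{k+1} = -0.0875 - 0.1487 + 0.6052 = 0.369
Step 4: Primal residual = |-0.1487 + 0.6052| = 0.4565


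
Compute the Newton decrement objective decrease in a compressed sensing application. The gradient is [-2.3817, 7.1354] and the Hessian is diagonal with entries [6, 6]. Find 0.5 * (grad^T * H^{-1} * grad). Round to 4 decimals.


Step 1: H is diagonal, so H^(-1) * g = [-0.397, 1.1892].
Step 2: g^T H^(-1) g = sum_i g_i^2 / H_ii
  = (-2.3817)^2/6 + (7.1354)^2/6
  = 0.9454 + 8.4857 = 9.4311
Step 3: Objective decrease = 0.5 * g^T H^(-1) g = 4.7155


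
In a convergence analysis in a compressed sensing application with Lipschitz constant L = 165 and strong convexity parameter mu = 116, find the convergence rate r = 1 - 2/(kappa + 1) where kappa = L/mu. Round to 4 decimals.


Step 1: Compute the condition number.
kappa = L/mu = 165/116 = 1.4224
Step 2: Compute the convergence rate.
r = 1 - 2/(kappa + 1) = 1 - 2*mu/(L + mu) = (L - mu)/(L + mu) = 49/281 = 0.1744


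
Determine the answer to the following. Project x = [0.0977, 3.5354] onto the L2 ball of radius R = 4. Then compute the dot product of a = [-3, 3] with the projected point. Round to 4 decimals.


Step 1: Compute ||x|| (intermediates to 6 decimals).
||x|| = sqrt(0.0977^2 + 3.5354^2) = 3.53675
Step 2: Project.
Since ||x|| <= R, proj = x (no scaling needed).
proj(x) = [0.0977, 3.5354]
Step 3: Dot product.
a^T * proj(x) = -3*0.0977 + 3*3.5354 = 10.3131


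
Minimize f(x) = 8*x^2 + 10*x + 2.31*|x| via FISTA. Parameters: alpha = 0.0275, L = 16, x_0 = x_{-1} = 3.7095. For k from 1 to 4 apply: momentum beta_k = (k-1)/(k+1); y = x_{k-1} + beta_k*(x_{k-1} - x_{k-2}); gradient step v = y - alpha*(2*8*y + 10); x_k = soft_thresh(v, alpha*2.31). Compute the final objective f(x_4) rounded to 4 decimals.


FISTA on f(x) = 8*x^2 + 10*x + 2.31*|x|
L = 16, alpha = 0.0275
Iteration 1: beta = 0.0, y = 3.7095 + 0.0*(3.7095 - 3.7095) = 3.7095
  grad(y) = 69.352, v = y - alpha*grad = 1.8023
  prox(v) = soft_thresh(1.8023, 0.0635) = 1.7388
Iteration 2: beta = 0.3333, y = 1.7388 + 0.3333*(1.7388 - 3.7095) = 1.0819
  grad(y) = 27.3103, v = y - alpha*grad = 0.3309
  prox(v) = soft_thresh(0.3309, 0.0635) = 0.2673
Iteration 3: beta = 0.5, y = 0.2673 + 0.5*(0.2673 - 1.7388) = -0.4684
  grad(y) = 2.5057, v = y - alpha*grad = -0.5373
  prox(v) = soft_thresh(-0.5373, 0.0635) = -0.4738
Iteration 4: beta = 0.6, y = -0.4738 + 0.6*(-0.4738 - 0.2673) = -0.9184
  grad(y) = -4.6951, v = y - alpha*grad = -0.7893
  prox(v) = soft_thresh(-0.7893, 0.0635) = -0.7258
f(x_4) = 8*(-0.7258)^2 + 10*(-0.7258) + 2.31*|-0.7258| = -1.3671


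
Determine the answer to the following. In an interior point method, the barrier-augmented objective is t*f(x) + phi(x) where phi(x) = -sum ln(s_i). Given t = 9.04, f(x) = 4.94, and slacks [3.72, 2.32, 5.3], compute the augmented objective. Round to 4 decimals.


Step 1: Compute log-barrier.
ln values: [1.3137, 0.8416, 1.6677]
phi = -(1.3137 + 0.8416 + 1.6677) = -3.823
Step 2: Compute augmented objective.
t*f(x) = 9.04*4.94 = 44.6576
Total = 44.6576 - 3.823 = 40.8346


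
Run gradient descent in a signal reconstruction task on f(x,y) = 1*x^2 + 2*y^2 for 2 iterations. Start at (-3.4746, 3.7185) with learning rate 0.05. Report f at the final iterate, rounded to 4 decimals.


Gradient descent on f(x,y) = 1*x^2 + 2*y^2.
Starting point: (-3.4746, 3.7185), alpha = 0.05
Step 1: grad_x = 2*1*-3.4746 = -6.9492, grad_y = 2*2*3.7185 = 14.874
  x_1 = -3.4746 - 0.05*-6.9492 = -3.1271
  y_1 = 3.7185 - 0.05*14.874 = 2.9748
Step 2: grad_x = 2*1*-3.1271 = -6.2543, grad_y = 2*2*2.9748 = 11.8992
  x_2 = -3.1271 - 0.05*-6.2543 = -2.8144
  y_2 = 2.9748 - 0.05*11.8992 = 2.3798
f(-2.8144, 2.3798) = 1*(-2.8144)^2 + 2*2.3798^2 = 19.2483


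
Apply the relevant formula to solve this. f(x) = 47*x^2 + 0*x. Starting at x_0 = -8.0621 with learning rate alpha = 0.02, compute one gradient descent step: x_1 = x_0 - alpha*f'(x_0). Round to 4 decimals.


We compute the gradient at x_0 and apply the update.
f'(x) = 94*x + 0
f'(-8.0621) = 94*-8.0621 + 0 = -757.8374
x_1 = -8.0621 - 0.02*-757.8374 = 7.0946


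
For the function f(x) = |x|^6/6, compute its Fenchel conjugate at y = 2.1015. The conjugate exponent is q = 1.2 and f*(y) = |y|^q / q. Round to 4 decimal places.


The conjugate exponent q satisfies 1/p + 1/q = 1.
p = 6, so q = 6/(6 - 1) = 1.2
|y|^q = 2.1015^1.2 = 2.438
f*(2.1015) = 2.438 / 1.2 = 2.0317


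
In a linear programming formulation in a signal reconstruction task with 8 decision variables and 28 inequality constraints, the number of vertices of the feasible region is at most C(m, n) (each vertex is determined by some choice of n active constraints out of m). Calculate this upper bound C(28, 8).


Each vertex corresponds to some choice of n active constraints out of m, so the number of vertices is at most C(m, n) = m! / (n!(m-n)!).
m = 28, n = 8
Numerator: 28 * 27 * 26 * 25 * 24 * 23 * 22 * 21
Denominator: 8! = 40320
C(28, 8) = 3108105


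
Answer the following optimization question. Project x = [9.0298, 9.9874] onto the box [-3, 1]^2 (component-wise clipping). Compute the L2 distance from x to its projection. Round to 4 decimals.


Project each component onto [-3, 1].
clip(9.0298) = 1.0, clip(9.9874) = 1.0
Projection = [1.0, 1.0]
Squared diffs: [64.4777, 80.7734]
Distance = sqrt(145.2511) = 12.052


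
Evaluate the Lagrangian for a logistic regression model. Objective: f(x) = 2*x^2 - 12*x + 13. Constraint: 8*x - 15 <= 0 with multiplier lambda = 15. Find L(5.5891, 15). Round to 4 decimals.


Step 1: Evaluate f(x).
f(5.5891) = 2*5.5891^2 - 12*5.5891 + 13 = 8.4069
Step 2: Evaluate g(x).
g(5.5891) = 8*5.5891 - 15 = 29.7128
Step 3: Compute Lagrangian.
L = 8.4069 + 15*29.7128 = 454.0989


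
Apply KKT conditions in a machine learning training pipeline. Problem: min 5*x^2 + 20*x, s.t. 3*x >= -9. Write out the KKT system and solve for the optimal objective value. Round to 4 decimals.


Step 1: Try lambda = 0 (constraint inactive).
Stationarity: 2*5*x + 20 = 0
x* = -20/(2*5) = -2.0
Check constraint: 3*-2.0 = -6.0 >= -9 -- satisfied.
Step 2: Compute optimal value.
f(x*) = 5*(-2.0)^2 + 20*(-2.0) = -20.0


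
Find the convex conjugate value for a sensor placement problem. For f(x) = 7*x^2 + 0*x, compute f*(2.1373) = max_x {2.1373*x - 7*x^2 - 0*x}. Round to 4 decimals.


f*(y) = sup_x {y*x - a*x^2 - b*x} = sup_x {(y-b)*x - a*x^2}
FOC: (y - b) - 2a*x = 0 => x* = (y - b)/(2a)
x* = (2.1373 - 0)/(2*7) = 0.1527
f*(2.1373) = (y-b)^2/(4a) = (2.1373 - 0)^2/(4*7)
= 4.5681/28 = 0.1631


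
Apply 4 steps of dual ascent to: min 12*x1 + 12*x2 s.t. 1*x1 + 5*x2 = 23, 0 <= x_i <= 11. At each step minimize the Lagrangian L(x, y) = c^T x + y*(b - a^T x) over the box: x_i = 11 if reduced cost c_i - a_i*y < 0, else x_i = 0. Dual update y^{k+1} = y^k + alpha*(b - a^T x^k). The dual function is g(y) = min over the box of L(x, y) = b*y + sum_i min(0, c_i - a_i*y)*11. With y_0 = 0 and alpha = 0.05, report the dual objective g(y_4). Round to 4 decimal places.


Dual ascent for LP: min 12*x1 + 12*x2, 1*x1 + 5*x2 = 23, 0 <= x_i <= 11
Step 1: y^k = 0.0, reduced costs: (12.0, 12.0)
  x^k = (0.0, 0.0), subgradient = b - a^T x = 23.0
  y^{k+1} = 0.0 + 0.05*23.0 = 1.15
Step 2: y^k = 1.15, reduced costs: (10.85, 6.25)
  x^k = (0.0, 0.0), subgradient = b - a^T x = 23.0
  y^{k+1} = 1.15 + 0.05*23.0 = 2.3
Step 3: y^k = 2.3, reduced costs: (9.7, 0.5)
  x^k = (0.0, 0.0), subgradient = b - a^T x = 23.0
  y^{k+1} = 2.3 + 0.05*23.0 = 3.45
Step 4: y^k = 3.45, reduced costs: (8.55, -5.25)
  x^k = (0.0, 11.0), subgradient = b - a^T x = -32.0
  y^{k+1} = 3.45 + 0.05*-32.0 = 1.85
Dual objective at y_4 = 1.85: reduced costs (10.15, 2.75), box minimizer x = (0.0, 0.0)
g(y_4) = b*y + (c1 - a1*y)*x1 + (c2 - a2*y)*x2 = 23*1.85 + 10.15*0.0 + 2.75*0.0 = 42.55 + 0.0 + 0.0 = 42.55


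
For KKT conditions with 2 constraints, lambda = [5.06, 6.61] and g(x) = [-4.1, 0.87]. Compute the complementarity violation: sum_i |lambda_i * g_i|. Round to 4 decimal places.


KKT complementary slackness check:
lambda_1 * g_1 = 5.06 * -4.1 = -20.746
lambda_2 * g_2 = 6.61 * 0.87 = 5.7507
Total violation = 20.746 + 5.7507 = 26.4967


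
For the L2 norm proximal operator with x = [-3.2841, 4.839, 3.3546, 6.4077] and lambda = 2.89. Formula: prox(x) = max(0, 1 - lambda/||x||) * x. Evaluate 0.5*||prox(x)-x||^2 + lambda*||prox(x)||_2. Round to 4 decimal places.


Step 1: Compute ||x||.
||x|| = 9.3012
Step 2: Compute scaling factor.
scale = max(0, 1 - 2.89/9.3012) = 0.6893
Step 3: prox(x) = [-2.2637, 3.3355, 2.3123, 4.4168]
||prox(x)|| = 6.4112
Step 4: Proximal objective.
0.5*||prox-x||^2 = 4.1761
lambda*||prox|| = 18.5284
Total = 22.7046


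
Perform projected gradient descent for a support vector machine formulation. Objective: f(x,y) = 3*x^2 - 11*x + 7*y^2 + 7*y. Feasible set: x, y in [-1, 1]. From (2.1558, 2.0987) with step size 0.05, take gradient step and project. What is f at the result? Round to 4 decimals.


Step 1: Compute gradient at (2.1558, 2.0987).
grad_x = 2*3*2.1558 - 11 = 1.9348
grad_y = 2*7*2.0987 + 7 = 36.3818
Step 2: Gradient step.
x_raw = 2.1558 - 0.05*1.9348 = 2.0591
y_raw = 2.0987 - 0.05*36.3818 = 0.2796
Step 3: Project onto [-1, 1].
x_proj = clip(2.0591) = 1.0
y_proj = clip(0.2796) = 0.2796
Step 4: Evaluate f.
f(1.0, 0.2796) = -5.4955


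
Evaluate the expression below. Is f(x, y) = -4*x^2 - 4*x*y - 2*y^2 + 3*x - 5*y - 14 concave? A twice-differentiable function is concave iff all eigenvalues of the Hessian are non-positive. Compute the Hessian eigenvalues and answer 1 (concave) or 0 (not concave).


The Hessian of f(x,y) = -4*x^2 - 4*x*y - 2*y^2 + 3*x - 5*y - 14 is:
H = [[-8, -4], [-4, -4]]
Trace = -8 - 4 = -12
Determinant = -8*-4 - (-4)^2 = 16
Discriminant = (-12)^2 - 4*16 = 80.0
Eigenvalues: lambda_1 = -10.4721, lambda_2 = -1.5279
The function is concave.

1


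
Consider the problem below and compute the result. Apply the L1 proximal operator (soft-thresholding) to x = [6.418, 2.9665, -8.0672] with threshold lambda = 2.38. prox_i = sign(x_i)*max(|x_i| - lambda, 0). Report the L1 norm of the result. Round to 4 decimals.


Soft-thresholding with lambda = 2.38:
prox(6.418) = sign(6.418)*max(|6.418| - 2.38, 0) = 4.038
prox(2.9665) = sign(2.9665)*max(|2.9665| - 2.38, 0) = 0.5865
prox(-8.0672) = sign(-8.0672)*max(|-8.0672| - 2.38, 0) = -5.6872
prox(x) = [4.038, 0.5865, -5.6872]
||prox(x)||_1 = 4.038 + 0.5865 + 5.6872 = 10.3117


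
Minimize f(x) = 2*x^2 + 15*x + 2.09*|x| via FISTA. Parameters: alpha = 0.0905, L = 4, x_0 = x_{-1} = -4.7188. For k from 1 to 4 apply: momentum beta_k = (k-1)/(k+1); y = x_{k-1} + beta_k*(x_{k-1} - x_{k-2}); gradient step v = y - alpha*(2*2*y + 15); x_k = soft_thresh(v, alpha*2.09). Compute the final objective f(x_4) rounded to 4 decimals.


FISTA on f(x) = 2*x^2 + 15*x + 2.09*|x|
L = 4, alpha = 0.0905
Iteration 1: beta = 0.0, y = -4.7188 + 0.0*(-4.7188 + 4.7188) = -4.7188
  grad(y) = -3.8752, v = y - alpha*grad = -4.3681
  prox(v) = soft_thresh(-4.3681, 0.1891) = -4.1789
Iteration 2: beta = 0.3333, y = -4.1789 + 0.3333*(-4.1789 + 4.7188) = -3.999
  grad(y) = -0.996, v = y - alpha*grad = -3.9089
  prox(v) = soft_thresh(-3.9089, 0.1891) = -3.7197
Iteration 3: beta = 0.5, y = -3.7197 + 0.5*(-3.7197 + 4.1789) = -3.4901
  grad(y) = 1.0396, v = y - alpha*grad = -3.5842
  prox(v) = soft_thresh(-3.5842, 0.1891) = -3.395
Iteration 4: beta = 0.6, y = -3.395 + 0.6*(-3.395 + 3.7197) = -3.2002
  grad(y) = 2.1991, v = y - alpha*grad = -3.3992
  prox(v) = soft_thresh(-3.3992, 0.1891) = -3.2101
f(x_4) = 2*(-3.2101)^2 + 15*(-3.2101) + 2.09*|-3.2101| = -20.8329


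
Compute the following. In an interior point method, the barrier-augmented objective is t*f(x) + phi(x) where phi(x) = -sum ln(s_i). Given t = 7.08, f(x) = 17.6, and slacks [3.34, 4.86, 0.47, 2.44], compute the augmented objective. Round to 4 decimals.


Step 1: Compute log-barrier.
ln values: [1.206, 1.581, -0.755, 0.892]
phi = -(1.206 + 1.581 - 0.755 + 0.892) = -2.924
Step 2: Compute augmented objective.
t*f(x) = 7.08*17.6 = 124.608
Total = 124.608 - 2.924 = 121.684


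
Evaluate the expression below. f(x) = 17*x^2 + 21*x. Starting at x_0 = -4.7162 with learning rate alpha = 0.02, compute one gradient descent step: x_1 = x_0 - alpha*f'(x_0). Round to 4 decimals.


We compute the gradient at x_0 and apply the update.
f'(x) = 34*x + 21
f'(-4.7162) = 34*-4.7162 + 21 = -139.3508
x_1 = -4.7162 - 0.02*-139.3508 = -1.9292


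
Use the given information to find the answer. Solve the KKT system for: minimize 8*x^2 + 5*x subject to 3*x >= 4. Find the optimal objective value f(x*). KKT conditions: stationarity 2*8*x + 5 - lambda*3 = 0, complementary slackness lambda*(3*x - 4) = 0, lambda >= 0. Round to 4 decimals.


Step 1: Try lambda = 0 (constraint inactive).
x_unc = -5/(2*8) = -0.3125
Check: 3*-0.3125 = -0.9375 < 4 -- violated!
Step 2: Constraint must be active: 3*x = 4
x* = 4/3 = 1.3333 (rounded; the exact value 4/3 is used below)
lambda = (2*8*(4/3) + 5)/3 = 8.7778
Step 3: Compute optimal value.
f(x*) = 8*(4/3)^2 + 5*(4/3) = 20.8889


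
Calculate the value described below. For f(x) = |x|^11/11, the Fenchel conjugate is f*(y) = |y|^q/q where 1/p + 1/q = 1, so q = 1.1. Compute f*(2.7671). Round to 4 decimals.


The conjugate exponent q satisfies 1/p + 1/q = 1.
p = 11, so q = 11/(11 - 1) = 1.1
|y|^q = 2.7671^1.1 = 3.0636
f*(2.7671) = 3.0636 / 1.1 = 2.7851


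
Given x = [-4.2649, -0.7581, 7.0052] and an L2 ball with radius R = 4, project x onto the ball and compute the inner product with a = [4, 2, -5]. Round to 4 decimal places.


Step 1: Compute ||x|| (intermediates to 6 decimals).
||x|| = sqrt((-4.2649)^2 + (-0.7581)^2 + 7.0052^2) = 8.236317
Step 2: Project.
Since ||x|| > R, scale = R/||x|| = 4/8.236317 = 0.485654, proj(x) = scale * x
proj(x) = [-2.071266, -0.368174, 3.402103]
Step 3: Dot product.
a^T * proj(x) = 4*(-2.071266) + 2*(-0.368174) - 5*3.402103 = -26.0319


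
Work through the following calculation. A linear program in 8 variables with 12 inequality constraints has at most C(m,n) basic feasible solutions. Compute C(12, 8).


Each vertex corresponds to some choice of n active constraints out of m, so the number of vertices is at most C(m, n) = m! / (n!(m-n)!).
m = 12, n = 8
Numerator: 12 * 11 * 10 * 9 * 8 * 7 * 6 * 5
Denominator: 8! = 40320
C(12, 8) = 495


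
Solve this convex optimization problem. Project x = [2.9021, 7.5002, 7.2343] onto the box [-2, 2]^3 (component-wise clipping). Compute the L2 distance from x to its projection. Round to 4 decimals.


Project each component onto [-2, 2].
clip(2.9021) = 2.0, clip(7.5002) = 2.0, clip(7.2343) = 2.0
Projection = [2.0, 2.0, 2.0]
Squared diffs: [0.8138, 30.2522, 27.3979]
Distance = sqrt(58.4639) = 7.6462


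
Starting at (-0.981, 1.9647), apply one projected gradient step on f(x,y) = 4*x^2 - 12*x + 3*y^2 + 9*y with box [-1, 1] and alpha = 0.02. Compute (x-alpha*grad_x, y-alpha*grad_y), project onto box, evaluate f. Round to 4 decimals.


Step 1: Compute gradient at (-0.981, 1.9647).
grad_x = 2*4*-0.981 - 12 = -19.848
grad_y = 2*3*1.9647 + 9 = 20.7882
Step 2: Gradient step.
x_raw = -0.981 - 0.02*-19.848 = -0.584
y_raw = 1.9647 - 0.02*20.7882 = 1.5489
Step 3: Project onto [-1, 1].
x_proj = clip(-0.584) = -0.584
y_proj = clip(1.5489) = 1.0
Step 4: Evaluate f.
f(-0.584, 1.0) = 20.3729


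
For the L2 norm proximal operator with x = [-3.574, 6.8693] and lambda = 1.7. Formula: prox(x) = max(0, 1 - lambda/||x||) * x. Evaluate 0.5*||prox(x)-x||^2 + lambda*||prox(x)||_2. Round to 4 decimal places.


Step 1: Compute ||x||.
||x|| = 7.7434
Step 2: Compute scaling factor.
scale = max(0, 1 - 1.7/7.7434) = 0.7805
Step 3: prox(x) = [-2.7894, 5.3612]
||prox(x)|| = 6.0434
Step 4: Proximal objective.
0.5*||prox-x||^2 = 1.445
lambda*||prox|| = 10.2738
Total = 11.7188


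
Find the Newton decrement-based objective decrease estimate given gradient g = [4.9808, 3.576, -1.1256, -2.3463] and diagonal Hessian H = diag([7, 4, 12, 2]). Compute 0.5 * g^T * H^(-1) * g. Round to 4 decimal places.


Step 1: H is diagonal, so H^(-1) * g = [0.7115, 0.894, -0.0938, -1.1732].
Step 2: g^T H^(-1) g = sum_i g_i^2 / H_ii
  = (4.9808)^2/7 + (3.576)^2/4 + (-1.1256)^2/12 + (-2.3463)^2/2
  = 3.5441 + 3.1969 + 0.1056 + 2.7526 = 9.5991
Step 3: Objective decrease = 0.5 * g^T H^(-1) g = 4.7996


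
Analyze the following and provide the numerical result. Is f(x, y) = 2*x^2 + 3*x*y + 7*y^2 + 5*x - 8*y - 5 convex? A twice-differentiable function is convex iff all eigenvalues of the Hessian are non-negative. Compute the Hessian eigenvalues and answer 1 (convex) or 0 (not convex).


The Hessian of f(x,y) = 2*x^2 + 3*x*y + 7*y^2 + 5*x - 8*y - 5 is:
H = [[4, 3], [3, 14]]
Trace = 4 + 14 = 18
Determinant = 4*14 - (3)^2 = 47
Discriminant = (18)^2 - 4*47 = 136.0
Eigenvalues: lambda_1 = 3.169, lambda_2 = 14.831
The function is convex.

1


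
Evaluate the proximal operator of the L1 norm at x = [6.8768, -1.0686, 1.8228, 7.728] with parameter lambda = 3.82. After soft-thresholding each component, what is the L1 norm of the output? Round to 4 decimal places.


Soft-thresholding with lambda = 3.82:
prox(6.8768) = sign(6.8768)*max(|6.8768| - 3.82, 0) = 3.0568
prox(-1.0686) = sign(-1.0686)*max(|-1.0686| - 3.82, 0) = 0.0
prox(1.8228) = sign(1.8228)*max(|1.8228| - 3.82, 0) = 0.0
prox(7.728) = sign(7.728)*max(|7.728| - 3.82, 0) = 3.908
prox(x) = [3.0568, 0.0, 0.0, 3.908]
||prox(x)||_1 = 3.0568 + 0.0 + 0.0 + 3.908 = 6.9648


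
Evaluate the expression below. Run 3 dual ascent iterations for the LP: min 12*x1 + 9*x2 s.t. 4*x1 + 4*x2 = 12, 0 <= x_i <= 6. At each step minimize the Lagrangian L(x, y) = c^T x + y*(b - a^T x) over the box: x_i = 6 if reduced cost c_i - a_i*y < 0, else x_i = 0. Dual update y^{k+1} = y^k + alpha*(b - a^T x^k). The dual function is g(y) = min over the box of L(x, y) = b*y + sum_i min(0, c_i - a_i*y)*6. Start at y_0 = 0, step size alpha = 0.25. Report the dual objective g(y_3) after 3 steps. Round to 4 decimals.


Dual ascent for LP: min 12*x1 + 9*x2, 4*x1 + 4*x2 = 12, 0 <= x_i <= 6
Step 1: y^k = 0.0, reduced costs: (12.0, 9.0)
  x^k = (0.0, 0.0), subgradient = b - a^T x = 12.0
  y^{k+1} = 0.0 + 0.25*12.0 = 3.0
Step 2: y^k = 3.0, reduced costs: (0.0, -3.0)
  x^k = (0.0, 6.0), subgradient = b - a^T x = -12.0
  y^{k+1} = 3.0 + 0.25*-12.0 = 0.0
Step 3: y^k = 0.0, reduced costs: (12.0, 9.0)
  x^k = (0.0, 0.0), subgradient = b - a^T x = 12.0
  y^{k+1} = 0.0 + 0.25*12.0 = 3.0
Dual objective at y_3 = 3.0: reduced costs (0.0, -3.0), box minimizer x = (0.0, 6.0)
g(y_3) = b*y + (c1 - a1*y)*x1 + (c2 - a2*y)*x2 = 12*3.0 + 0.0*0.0 + (-3.0)*6.0 = 36.0 + 0.0 - 18.0 = 18.0


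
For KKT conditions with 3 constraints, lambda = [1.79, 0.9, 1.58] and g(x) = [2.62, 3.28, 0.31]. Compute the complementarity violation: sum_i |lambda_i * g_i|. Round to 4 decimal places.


KKT complementary slackness check:
lambda_1 * g_1 = 1.79 * 2.62 = 4.6898
lambda_2 * g_2 = 0.9 * 3.28 = 2.952
lambda_3 * g_3 = 1.58 * 0.31 = 0.4898
Total violation = 4.6898 + 2.952 + 0.4898 = 8.1316


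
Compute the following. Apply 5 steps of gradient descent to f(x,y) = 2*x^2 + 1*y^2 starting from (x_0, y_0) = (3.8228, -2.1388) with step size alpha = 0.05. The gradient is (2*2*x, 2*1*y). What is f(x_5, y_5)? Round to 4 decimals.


Gradient descent on f(x,y) = 2*x^2 + 1*y^2.
Starting point: (3.8228, -2.1388), alpha = 0.05
Step 1: grad_x = 2*2*3.8228 = 15.2912, grad_y = 2*1*-2.1388 = -4.2776
  x_1 = 3.8228 - 0.05*15.2912 = 3.0582
  y_1 = -2.1388 - 0.05*-4.2776 = -1.9249
Step 2: grad_x = 2*2*3.0582 = 12.233, grad_y = 2*1*-1.9249 = -3.8498
  x_2 = 3.0582 - 0.05*12.233 = 2.4466
  y_2 = -1.9249 - 0.05*-3.8498 = -1.7324
Step 3: grad_x = 2*2*2.4466 = 9.7864, grad_y = 2*1*-1.7324 = -3.4649
  x_3 = 2.4466 - 0.05*9.7864 = 1.9573
  y_3 = -1.7324 - 0.05*-3.4649 = -1.5592
Step 4: grad_x = 2*2*1.9573 = 7.8291, grad_y = 2*1*-1.5592 = -3.1184
  x_4 = 1.9573 - 0.05*7.8291 = 1.5658
  y_4 = -1.5592 - 0.05*-3.1184 = -1.4033
Step 5: grad_x = 2*2*1.5658 = 6.2633, grad_y = 2*1*-1.4033 = -2.8065
  x_5 = 1.5658 - 0.05*6.2633 = 1.2527
  y_5 = -1.4033 - 0.05*-2.8065 = -1.2629
f(1.2527, -1.2629) = 2*1.2527^2 + 1*(-1.2629)^2 = 4.7333


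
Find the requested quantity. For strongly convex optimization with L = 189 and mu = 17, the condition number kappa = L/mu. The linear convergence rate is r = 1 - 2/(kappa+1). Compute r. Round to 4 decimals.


Step 1: Compute the condition number.
kappa = L/mu = 189/17 = 11.1176
Step 2: Compute the convergence rate.
r = 1 - 2/(kappa + 1) = 1 - 2*mu/(L + mu) = (L - mu)/(L + mu) = 172/206 = 0.835


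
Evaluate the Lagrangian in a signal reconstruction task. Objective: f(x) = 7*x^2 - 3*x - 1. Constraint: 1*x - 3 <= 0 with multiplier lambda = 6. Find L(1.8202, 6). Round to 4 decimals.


Step 1: Evaluate f(x).
f(1.8202) = 7*1.8202^2 - 3*1.8202 - 1 = 16.7313
Step 2: Evaluate g(x).
g(1.8202) = 1*1.8202 - 3 = -1.1798
Step 3: Compute Lagrangian.
L = 16.7313 + 6*-1.1798 = 9.6525


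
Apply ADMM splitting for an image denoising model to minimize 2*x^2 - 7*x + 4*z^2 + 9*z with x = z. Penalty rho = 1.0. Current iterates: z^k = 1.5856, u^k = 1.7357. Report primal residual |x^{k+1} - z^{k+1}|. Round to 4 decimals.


ADMM iteration with rho = 1.0, z^k = 1.5856, u^k = 1.7357
Step 1: x-update.
Minimize 2*x^2 - 7*x + (1.0/2)*(x - 1.5856 + 1.7357)^2
FOC: (2*2 + 1.0)*x = 7 + 1.0*(1.5856 - 1.7357)
x^{k+1} = 1.37
Step 2: z-update.
Minimize 4*z^2 + 9*z + (1.0/2)*(1.37 - z + 1.7357)^2
FOC: (2*4 + 1.0)*z = -9 + 1.0*(1.37 + 1.7357)
z^{k+1} = -0.6549
Step 3: u-update.
u^{k+1} = 1.7357 + 1.37 + 0.6549 = 3.7606
Step 4: Primal residual = |1.37 + 0.6549| = 2.0249


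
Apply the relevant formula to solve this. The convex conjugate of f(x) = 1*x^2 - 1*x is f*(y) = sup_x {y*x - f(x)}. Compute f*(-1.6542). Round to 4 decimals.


f*(y) = sup_x {y*x - a*x^2 - b*x} = sup_x {(y-b)*x - a*x^2}
FOC: (y - b) - 2a*x = 0 => x* = (y - b)/(2a)
x* = (-1.6542 + 1)/(2*1) = -0.3271
f*(-1.6542) = (y-b)^2/(4a) = (-1.6542 + 1)^2/(4*1)
= 0.428/4 = 0.107


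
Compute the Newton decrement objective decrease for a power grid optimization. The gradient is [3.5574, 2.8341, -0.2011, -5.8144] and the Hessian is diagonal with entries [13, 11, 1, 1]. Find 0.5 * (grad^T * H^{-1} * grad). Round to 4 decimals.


Step 1: H is diagonal, so H^(-1) * g = [0.2736, 0.2576, -0.2011, -5.8144].
Step 2: g^T H^(-1) g = sum_i g_i^2 / H_ii
  = (3.5574)^2/13 + (2.8341)^2/11 + (-0.2011)^2/1 + (-5.8144)^2/1
  = 0.9735 + 0.7302 + 0.0404 + 33.8072 = 35.5514
Step 3: Objective decrease = 0.5 * g^T H^(-1) g = 17.7757


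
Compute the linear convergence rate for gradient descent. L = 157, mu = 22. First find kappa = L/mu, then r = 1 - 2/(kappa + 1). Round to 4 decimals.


Step 1: Compute the condition number.
kappa = L/mu = 157/22 = 7.1364
Step 2: Compute the convergence rate.
r = 1 - 2/(kappa + 1) = 1 - 2*mu/(L + mu) = (L - mu)/(L + mu) = 135/179 = 0.7542


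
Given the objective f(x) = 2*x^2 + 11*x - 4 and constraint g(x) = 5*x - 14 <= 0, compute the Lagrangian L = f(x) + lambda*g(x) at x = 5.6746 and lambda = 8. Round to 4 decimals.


Step 1: Evaluate f(x).
f(5.6746) = 2*5.6746^2 + 11*5.6746 - 4 = 122.8228
Step 2: Evaluate g(x).
g(5.6746) = 5*5.6746 - 14 = 14.373
Step 3: Compute Lagrangian.
L = 122.8228 + 8*14.373 = 237.8068


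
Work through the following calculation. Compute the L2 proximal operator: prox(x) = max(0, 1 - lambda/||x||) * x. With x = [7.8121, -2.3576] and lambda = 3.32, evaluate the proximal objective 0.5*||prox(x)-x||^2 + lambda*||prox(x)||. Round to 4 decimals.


Step 1: Compute ||x||.
||x|| = 8.1601
Step 2: Compute scaling factor.
scale = max(0, 1 - 3.32/8.1601) = 0.5931
Step 3: prox(x) = [4.6337, -1.3984]
||prox(x)|| = 4.8401
Step 4: Proximal objective.
0.5*||prox-x||^2 = 5.5112
lambda*||prox|| = 16.0691
Total = 21.5803


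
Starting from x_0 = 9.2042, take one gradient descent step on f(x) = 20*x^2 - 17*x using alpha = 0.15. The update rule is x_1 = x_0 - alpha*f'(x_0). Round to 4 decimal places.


We compute the gradient at x_0 and apply the update.
f'(x) = 40*x - 17
f'(9.2042) = 40*9.2042 - 17 = 351.168
x_1 = 9.2042 - 0.15*351.168 = -43.471


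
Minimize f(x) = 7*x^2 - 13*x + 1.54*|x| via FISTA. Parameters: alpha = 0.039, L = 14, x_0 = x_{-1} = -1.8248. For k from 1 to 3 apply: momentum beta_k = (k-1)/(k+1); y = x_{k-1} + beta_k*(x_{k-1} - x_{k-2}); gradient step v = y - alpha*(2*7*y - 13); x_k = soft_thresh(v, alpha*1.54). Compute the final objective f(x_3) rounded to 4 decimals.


FISTA on f(x) = 7*x^2 - 13*x + 1.54*|x|
L = 14, alpha = 0.039
Iteration 1: beta = 0.0, y = -1.8248 + 0.0*(-1.8248 + 1.8248) = -1.8248
  grad(y) = -38.5472, v = y - alpha*grad = -0.3215
  prox(v) = soft_thresh(-0.3215, 0.0601) = -0.2614
Iteration 2: beta = 0.3333, y = -0.2614 + 0.3333*(-0.2614 + 1.8248) = 0.2597
  grad(y) = -9.3637, v = y - alpha*grad = 0.6249
  prox(v) = soft_thresh(0.6249, 0.0601) = 0.5649
Iteration 3: beta = 0.5, y = 0.5649 + 0.5*(0.5649 + 0.2614) = 0.978
  grad(y) = 0.6918, v = y - alpha*grad = 0.951
  prox(v) = soft_thresh(0.951, 0.0601) = 0.8909
f(x_3) = 7*0.8909^2 - 13*0.8909 + 1.54*|0.8909| = -4.6537


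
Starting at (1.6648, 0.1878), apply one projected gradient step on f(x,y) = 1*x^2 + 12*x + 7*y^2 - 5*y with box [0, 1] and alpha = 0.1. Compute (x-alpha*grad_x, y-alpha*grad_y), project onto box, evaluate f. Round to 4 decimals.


Step 1: Compute gradient at (1.6648, 0.1878).
grad_x = 2*1*1.6648 + 12 = 15.3296
grad_y = 2*7*0.1878 - 5 = -2.3708
Step 2: Gradient step.
x_raw = 1.6648 - 0.1*15.3296 = 0.1318
y_raw = 0.1878 - 0.1*-2.3708 = 0.4249
Step 3: Project onto [0, 1].
x_proj = clip(0.1318) = 0.1318
y_proj = clip(0.4249) = 0.4249
Step 4: Evaluate f.
f(0.1318, 0.4249) = 0.7387


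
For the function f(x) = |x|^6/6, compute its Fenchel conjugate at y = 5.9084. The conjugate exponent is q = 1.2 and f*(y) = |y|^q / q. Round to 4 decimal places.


The conjugate exponent q satisfies 1/p + 1/q = 1.
p = 6, so q = 6/(6 - 1) = 1.2
|y|^q = 5.9084^1.2 = 8.4288
f*(5.9084) = 8.4288 / 1.2 = 7.024


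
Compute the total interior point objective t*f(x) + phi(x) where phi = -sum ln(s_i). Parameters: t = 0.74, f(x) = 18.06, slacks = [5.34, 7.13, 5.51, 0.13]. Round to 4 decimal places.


Step 1: Compute log-barrier.
ln values: [1.6752, 1.9643, 1.7066, -2.0402]
phi = -(1.6752 + 1.9643 + 1.7066 - 2.0402) = -3.3059
Step 2: Compute augmented objective.
t*f(x) = 0.74*18.06 = 13.3644
Total = 13.3644 - 3.3059 = 10.0585


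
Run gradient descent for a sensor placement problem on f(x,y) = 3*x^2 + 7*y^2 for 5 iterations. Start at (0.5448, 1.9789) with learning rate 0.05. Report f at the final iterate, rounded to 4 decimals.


Gradient descent on f(x,y) = 3*x^2 + 7*y^2.
Starting point: (0.5448, 1.9789), alpha = 0.05
Step 1: grad_x = 2*3*0.5448 = 3.2688, grad_y = 2*7*1.9789 = 27.7046
  x_1 = 0.5448 - 0.05*3.2688 = 0.3814
  y_1 = 1.9789 - 0.05*27.7046 = 0.5937
Step 2: grad_x = 2*3*0.3814 = 2.2882, grad_y = 2*7*0.5937 = 8.3114
  x_2 = 0.3814 - 0.05*2.2882 = 0.267
  y_2 = 0.5937 - 0.05*8.3114 = 0.1781
Step 3: grad_x = 2*3*0.267 = 1.6017, grad_y = 2*7*0.1781 = 2.4934
  x_3 = 0.267 - 0.05*1.6017 = 0.1869
  y_3 = 0.1781 - 0.05*2.4934 = 0.0534
Step 4: grad_x = 2*3*0.1869 = 1.1212, grad_y = 2*7*0.0534 = 0.748
  x_4 = 0.1869 - 0.05*1.1212 = 0.1308
  y_4 = 0.0534 - 0.05*0.748 = 0.016
Step 5: grad_x = 2*3*0.1308 = 0.7848, grad_y = 2*7*0.016 = 0.2244
  x_5 = 0.1308 - 0.05*0.7848 = 0.0916
  y_5 = 0.016 - 0.05*0.2244 = 0.0048
f(0.0916, 0.0048) = 3*0.0916^2 + 7*0.0048^2 = 0.0253


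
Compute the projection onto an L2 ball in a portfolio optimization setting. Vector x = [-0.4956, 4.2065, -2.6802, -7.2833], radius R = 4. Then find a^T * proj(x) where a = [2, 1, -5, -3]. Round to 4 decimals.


Step 1: Compute ||x|| (intermediates to 6 decimals).
||x|| = sqrt((-0.4956)^2 + 4.2065^2 + (-2.6802)^2 + (-7.2833)^2) = 8.841391
Step 2: Project.
Since ||x|| > R, scale = R/||x|| = 4/8.841391 = 0.452417, proj(x) = scale * x
proj(x) = [-0.224218, 1.903092, -1.212568, -3.295089]
Step 3: Dot product.
a^T * proj(x) = 2*(-0.224218) + 1*1.903092 - 5*(-1.212568) - 3*(-3.295089) = 17.4028


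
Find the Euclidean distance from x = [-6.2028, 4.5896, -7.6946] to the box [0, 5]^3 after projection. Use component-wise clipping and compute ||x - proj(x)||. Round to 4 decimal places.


Project each component onto [0, 5].
clip(-6.2028) = 0.0, clip(4.5896) = 4.5896, clip(-7.6946) = 0.0
Projection = [0.0, 4.5896, 0.0]
Squared diffs: [38.4747, 0.0, 59.2069]
Distance = sqrt(97.6816) = 9.8834


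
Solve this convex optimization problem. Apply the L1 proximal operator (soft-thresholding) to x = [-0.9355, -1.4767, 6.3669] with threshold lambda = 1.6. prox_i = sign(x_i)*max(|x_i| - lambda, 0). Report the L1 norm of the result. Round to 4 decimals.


Soft-thresholding with lambda = 1.6:
prox(-0.9355) = sign(-0.9355)*max(|-0.9355| - 1.6, 0) = 0.0
prox(-1.4767) = sign(-1.4767)*max(|-1.4767| - 1.6, 0) = 0.0
prox(6.3669) = sign(6.3669)*max(|6.3669| - 1.6, 0) = 4.7669
prox(x) = [0.0, 0.0, 4.7669]
||prox(x)||_1 = 0.0 + 0.0 + 4.7669 = 4.7669


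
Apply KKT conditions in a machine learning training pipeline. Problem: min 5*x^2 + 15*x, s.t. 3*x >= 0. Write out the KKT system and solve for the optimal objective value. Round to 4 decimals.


Step 1: Try lambda = 0 (constraint inactive).
x_unc = -15/(2*5) = -1.5
Check: 3*-1.5 = -4.5 < 0 -- violated!
Step 2: Constraint must be active: 3*x = 0
x* = 0/3 = 0.0
lambda = (2*5*0.0 + 15)/3 = 5.0
Step 3: Compute optimal value.
f(x*) = 5*0.0^2 + 15*0.0 = 0.0


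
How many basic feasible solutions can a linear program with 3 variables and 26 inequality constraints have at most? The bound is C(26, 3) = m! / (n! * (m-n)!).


Each vertex corresponds to some choice of n active constraints out of m, so the number of vertices is at most C(m, n) = m! / (n!(m-n)!).
m = 26, n = 3
Numerator: 26 * 25 * 24
Denominator: 3! = 6
C(26, 3) = 2600


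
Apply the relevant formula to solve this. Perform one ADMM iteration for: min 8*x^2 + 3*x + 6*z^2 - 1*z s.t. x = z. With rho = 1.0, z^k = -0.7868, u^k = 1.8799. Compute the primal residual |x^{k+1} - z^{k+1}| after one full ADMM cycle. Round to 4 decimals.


ADMM iteration with rho = 1.0, z^k = -0.7868, u^k = 1.8799
Step 1: x-update.
Minimize 8*x^2 + 3*x + (1.0/2)*(x + 0.7868 + 1.8799)^2
FOC: (2*8 + 1.0)*x = -3 + 1.0*(-0.7868 - 1.8799)
x^{k+1} = -0.3333
Step 2: z-update.
Minimize 6*z^2 - 1*z + (1.0/2)*(-0.3333 - z + 1.8799)^2
FOC: (2*6 + 1.0)*z = 1 + 1.0*(-0.3333 + 1.8799)
z^{k+1} = 0.1959
Step 3: u-update.
u^{k+1} = 1.8799 - 0.3333 - 0.1959 = 1.3507
Step 4: Primal residual = |-0.3333 - 0.1959| = 0.5292


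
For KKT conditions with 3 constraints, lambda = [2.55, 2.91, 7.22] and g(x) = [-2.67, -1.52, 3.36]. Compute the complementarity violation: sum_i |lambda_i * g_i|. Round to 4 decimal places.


KKT complementary slackness check:
lambda_1 * g_1 = 2.55 * -2.67 = -6.8085
lambda_2 * g_2 = 2.91 * -1.52 = -4.4232
lambda_3 * g_3 = 7.22 * 3.36 = 24.2592
Total violation = 6.8085 + 4.4232 + 24.2592 = 35.4909


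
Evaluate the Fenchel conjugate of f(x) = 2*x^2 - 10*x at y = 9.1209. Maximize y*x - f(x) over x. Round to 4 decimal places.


f*(y) = sup_x {y*x - a*x^2 - b*x} = sup_x {(y-b)*x - a*x^2}
FOC: (y - b) - 2a*x = 0 => x* = (y - b)/(2a)
x* = (9.1209 + 10)/(2*2) = 4.7802
f*(9.1209) = (y-b)^2/(4a) = (9.1209 + 10)^2/(4*2)
= 365.6088/8 = 45.7011


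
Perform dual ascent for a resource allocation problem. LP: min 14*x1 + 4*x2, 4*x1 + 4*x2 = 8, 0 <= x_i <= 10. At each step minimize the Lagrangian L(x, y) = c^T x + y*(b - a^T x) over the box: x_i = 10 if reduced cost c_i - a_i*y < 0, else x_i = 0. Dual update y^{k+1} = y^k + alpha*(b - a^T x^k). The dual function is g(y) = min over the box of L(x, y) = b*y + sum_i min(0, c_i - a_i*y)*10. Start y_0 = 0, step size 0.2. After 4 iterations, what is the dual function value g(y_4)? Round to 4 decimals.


Dual ascent for LP: min 14*x1 + 4*x2, 4*x1 + 4*x2 = 8, 0 <= x_i <= 10
Step 1: y^k = 0.0, reduced costs: (14.0, 4.0)
  x^k = (0.0, 0.0), subgradient = b - a^T x = 8.0
  y^{k+1} = 0.0 + 0.2*8.0 = 1.6
Step 2: y^k = 1.6, reduced costs: (7.6, -2.4)
  x^k = (0.0, 10.0), subgradient = b - a^T x = -32.0
  y^{k+1} = 1.6 + 0.2*-32.0 = -4.8
Step 3: y^k = -4.8, reduced costs: (33.2, 23.2)
  x^k = (0.0, 0.0), subgradient = b - a^T x = 8.0
  y^{k+1} = -4.8 + 0.2*8.0 = -3.2
Step 4: y^k = -3.2, reduced costs: (26.8, 16.8)
  x^k = (0.0, 0.0), subgradient = b - a^T x = 8.0
  y^{k+1} = -3.2 + 0.2*8.0 = -1.6
Dual objective at y_4 = -1.6: reduced costs (20.4, 10.4), box minimizer x = (0.0, 0.0)
g(y_4) = b*y + (c1 - a1*y)*x1 + (c2 - a2*y)*x2 = 8*(-1.6) + 20.4*0.0 + 10.4*0.0 = -12.8 + 0.0 + 0.0 = -12.8


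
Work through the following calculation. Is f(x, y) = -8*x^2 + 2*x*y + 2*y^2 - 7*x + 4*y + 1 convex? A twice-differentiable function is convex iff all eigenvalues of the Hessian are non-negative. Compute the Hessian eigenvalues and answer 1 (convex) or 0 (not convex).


The Hessian of f(x,y) = -8*x^2 + 2*x*y + 2*y^2 - 7*x + 4*y + 1 is:
H = [[-16, 2], [2, 4]]
Trace = -16 + 4 = -12
Determinant = -16*4 - (2)^2 = -68
Discriminant = (-12)^2 - 4*-68 = 416.0
Eigenvalues: lambda_1 = -16.198, lambda_2 = 4.198
The function is not convex.

0


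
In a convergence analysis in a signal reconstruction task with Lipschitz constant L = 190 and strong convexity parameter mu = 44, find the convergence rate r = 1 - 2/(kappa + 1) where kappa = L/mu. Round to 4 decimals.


Step 1: Compute the condition number.
kappa = L/mu = 190/44 = 4.3182
Step 2: Compute the convergence rate.
r = 1 - 2/(kappa + 1) = 1 - 2*mu/(L + mu) = (L - mu)/(L + mu) = 146/234 = 0.6239


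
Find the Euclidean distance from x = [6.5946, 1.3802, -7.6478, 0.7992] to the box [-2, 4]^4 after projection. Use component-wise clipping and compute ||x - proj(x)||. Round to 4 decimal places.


Project each component onto [-2, 4].
clip(6.5946) = 4.0, clip(1.3802) = 1.3802, clip(-7.6478) = -2.0, clip(0.7992) = 0.7992
Projection = [4.0, 1.3802, -2.0, 0.7992]
Squared diffs: [6.7319, 0.0, 31.8976, 0.0]
Distance = sqrt(38.6295) = 6.2153


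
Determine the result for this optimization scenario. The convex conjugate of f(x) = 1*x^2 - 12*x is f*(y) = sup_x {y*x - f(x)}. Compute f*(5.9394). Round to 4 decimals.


f*(y) = sup_x {y*x - a*x^2 - b*x} = sup_x {(y-b)*x - a*x^2}
FOC: (y - b) - 2a*x = 0 => x* = (y - b)/(2a)
x* = (5.9394 + 12)/(2*1) = 8.9697
f*(5.9394) = (y-b)^2/(4a) = (5.9394 + 12)^2/(4*1)
= 321.8221/4 = 80.4555


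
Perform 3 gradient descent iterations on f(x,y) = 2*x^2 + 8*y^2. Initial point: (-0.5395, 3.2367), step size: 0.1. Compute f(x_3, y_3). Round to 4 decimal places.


Gradient descent on f(x,y) = 2*x^2 + 8*y^2.
Starting point: (-0.5395, 3.2367), alpha = 0.1
Step 1: grad_x = 2*2*-0.5395 = -2.158, grad_y = 2*8*3.2367 = 51.7872
  x_1 = -0.5395 - 0.1*-2.158 = -0.3237
  y_1 = 3.2367 - 0.1*51.7872 = -1.942
Step 2: grad_x = 2*2*-0.3237 = -1.2948, grad_y = 2*8*-1.942 = -31.0723
  x_2 = -0.3237 - 0.1*-1.2948 = -0.1942
  y_2 = -1.942 - 0.1*-31.0723 = 1.1652
Step 3: grad_x = 2*2*-0.1942 = -0.7769, grad_y = 2*8*1.1652 = 18.6434
  x_3 = -0.1942 - 0.1*-0.7769 = -0.1165
  y_3 = 1.1652 - 0.1*18.6434 = -0.6991
f(-0.1165, -0.6991) = 2*(-0.1165)^2 + 8*(-0.6991)^2 = 3.9374


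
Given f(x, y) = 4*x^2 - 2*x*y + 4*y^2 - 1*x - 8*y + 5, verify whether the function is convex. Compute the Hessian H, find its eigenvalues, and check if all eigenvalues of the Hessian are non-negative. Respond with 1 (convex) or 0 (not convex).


The Hessian of f(x,y) = 4*x^2 - 2*x*y + 4*y^2 - 1*x - 8*y + 5 is:
H = [[8, -2], [-2, 8]]
Trace = 8 + 8 = 16
Determinant = 8*8 - (-2)^2 = 60
Discriminant = (16)^2 - 4*60 = 16.0
Eigenvalues: lambda_1 = 6.0, lambda_2 = 10.0
The function is convex.

1


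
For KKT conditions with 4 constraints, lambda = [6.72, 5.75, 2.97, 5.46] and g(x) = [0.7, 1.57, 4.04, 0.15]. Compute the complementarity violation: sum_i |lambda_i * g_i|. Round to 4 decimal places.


KKT complementary slackness check:
lambda_1 * g_1 = 6.72 * 0.7 = 4.704
lambda_2 * g_2 = 5.75 * 1.57 = 9.0275
lambda_3 * g_3 = 2.97 * 4.04 = 11.9988
lambda_4 * g_4 = 5.46 * 0.15 = 0.819
Total violation = 4.704 + 9.0275 + 11.9988 + 0.819 = 26.5493


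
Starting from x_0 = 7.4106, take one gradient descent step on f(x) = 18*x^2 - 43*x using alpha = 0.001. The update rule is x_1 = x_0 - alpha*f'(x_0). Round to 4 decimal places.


We compute the gradient at x_0 and apply the update.
f'(x) = 36*x - 43
f'(7.4106) = 36*7.4106 - 43 = 223.7816
x_1 = 7.4106 - 0.001*223.7816 = 7.1868


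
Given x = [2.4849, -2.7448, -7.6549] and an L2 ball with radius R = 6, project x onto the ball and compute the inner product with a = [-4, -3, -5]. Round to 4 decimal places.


Step 1: Compute ||x|| (intermediates to 6 decimals).
||x|| = sqrt(2.4849^2 + (-2.7448)^2 + (-7.6549)^2) = 8.503302
Step 2: Project.
Since ||x|| > R, scale = R/||x|| = 6/8.503302 = 0.705608, proj(x) = scale * x
proj(x) = [1.753365, -1.936753, -5.401359]
Step 3: Dot product.
a^T * proj(x) = -4*1.753365 - 3*(-1.936753) - 5*(-5.401359) = 25.8036


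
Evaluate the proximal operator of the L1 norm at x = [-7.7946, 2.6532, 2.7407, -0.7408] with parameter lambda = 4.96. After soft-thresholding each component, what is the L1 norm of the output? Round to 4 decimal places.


Soft-thresholding with lambda = 4.96:
prox(-7.7946) = sign(-7.7946)*max(|-7.7946| - 4.96, 0) = -2.8346
prox(2.6532) = sign(2.6532)*max(|2.6532| - 4.96, 0) = 0.0
prox(2.7407) = sign(2.7407)*max(|2.7407| - 4.96, 0) = 0.0
prox(-0.7408) = sign(-0.7408)*max(|-0.7408| - 4.96, 0) = 0.0
prox(x) = [-2.8346, 0.0, 0.0, 0.0]
||prox(x)||_1 = 2.8346 + 0.0 + 0.0 + 0.0 = 2.8346


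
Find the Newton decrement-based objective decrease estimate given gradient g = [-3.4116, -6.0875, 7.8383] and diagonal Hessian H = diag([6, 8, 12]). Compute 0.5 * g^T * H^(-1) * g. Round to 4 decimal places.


Step 1: H is diagonal, so H^(-1) * g = [-0.5686, -0.7609, 0.6532].
Step 2: g^T H^(-1) g = sum_i g_i^2 / H_ii
  = (-3.4116)^2/6 + (-6.0875)^2/8 + (7.8383)^2/12
  = 1.9398 + 4.6322 + 5.1199 = 11.692
Step 3: Objective decrease = 0.5 * g^T H^(-1) g = 5.846


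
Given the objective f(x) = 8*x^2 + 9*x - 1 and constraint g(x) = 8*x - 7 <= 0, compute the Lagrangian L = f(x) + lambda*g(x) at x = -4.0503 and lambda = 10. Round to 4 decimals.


Step 1: Evaluate f(x).
f(-4.0503) = 8*(-4.0503)^2 + 9*(-4.0503) - 1 = 93.7867
Step 2: Evaluate g(x).
g(-4.0503) = 8*-4.0503 - 7 = -39.4024
Step 3: Compute Lagrangian.
L = 93.7867 + 10*-39.4024 = -300.2373


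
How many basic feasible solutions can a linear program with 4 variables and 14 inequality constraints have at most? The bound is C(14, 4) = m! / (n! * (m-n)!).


Each vertex corresponds to some choice of n active constraints out of m, so the number of vertices is at most C(m, n) = m! / (n!(m-n)!).
m = 14, n = 4
Numerator: 14 * 13 * 12 * 11
Denominator: 4! = 24
C(14, 4) = 1001


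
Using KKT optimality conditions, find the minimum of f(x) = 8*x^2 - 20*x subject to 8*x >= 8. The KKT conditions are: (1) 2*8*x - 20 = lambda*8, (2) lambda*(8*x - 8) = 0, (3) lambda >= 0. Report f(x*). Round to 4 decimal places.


Step 1: Try lambda = 0 (constraint inactive).
Stationarity: 2*8*x - 20 = 0
x* = 20/(2*8) = 1.25
Check constraint: 8*1.25 = 10.0 >= 8 -- satisfied.
Step 2: Compute optimal value.
f(x*) = 8*1.25^2 - 20*1.25 = -12.5


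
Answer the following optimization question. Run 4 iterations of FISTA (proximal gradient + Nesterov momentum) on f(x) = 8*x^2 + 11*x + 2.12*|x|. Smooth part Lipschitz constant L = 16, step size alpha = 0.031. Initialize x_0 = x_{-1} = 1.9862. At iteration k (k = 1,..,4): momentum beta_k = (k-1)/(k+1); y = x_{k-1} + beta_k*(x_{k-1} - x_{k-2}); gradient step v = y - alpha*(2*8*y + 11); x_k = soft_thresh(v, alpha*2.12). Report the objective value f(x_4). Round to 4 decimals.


FISTA on f(x) = 8*x^2 + 11*x + 2.12*|x|
L = 16, alpha = 0.031
Iteration 1: beta = 0.0, y = 1.9862 + 0.0*(1.9862 - 1.9862) = 1.9862
  grad(y) = 42.7792, v = y - alpha*grad = 0.66
  prox(v) = soft_thresh(0.66, 0.0657) = 0.5943
Iteration 2: beta = 0.3333, y = 0.5943 + 0.3333*(0.5943 - 1.9862) = 0.1304
  grad(y) = 13.0859, v = y - alpha*grad = -0.2753
  prox(v) = soft_thresh(-0.2753, 0.0657) = -0.2096
Iteration 3: beta = 0.5, y = -0.2096 + 0.5*(-0.2096 - 0.5943) = -0.6115
  grad(y) = 1.2156, v = y - alpha*grad = -0.6492
  prox(v) = soft_thresh(-0.6492, 0.0657) = -0.5835
Iteration 4: beta = 0.6, y = -0.5835 + 0.6*(-0.5835 + 0.2096) = -0.8078
  grad(y) = -1.9254, v = y - alpha*grad = -0.7481
  prox(v) = soft_thresh(-0.7481, 0.0657) = -0.6824
f(x_4) = 8*(-0.6824)^2 + 11*(-0.6824) + 2.12*|-0.6824| = -2.3343
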